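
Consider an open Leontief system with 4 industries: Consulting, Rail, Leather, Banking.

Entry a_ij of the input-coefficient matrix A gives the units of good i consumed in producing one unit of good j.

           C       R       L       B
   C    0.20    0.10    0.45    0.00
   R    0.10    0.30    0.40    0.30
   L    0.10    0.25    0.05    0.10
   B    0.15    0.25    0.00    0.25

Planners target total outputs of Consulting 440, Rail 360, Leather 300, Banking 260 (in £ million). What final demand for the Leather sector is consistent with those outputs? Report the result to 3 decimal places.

I − A =
  [   0.80    -0.10    -0.45     0.00]
  [  -0.10     0.70    -0.40    -0.30]
  [  -0.10    -0.25     0.95    -0.10]
  [  -0.15    -0.25     0.00     0.75]
d = (I − A) x:
  d_C = (+0.80)·440 + (-0.10)·360 + (-0.45)·300 + (+0.00)·260 = 181.000
  d_R = (-0.10)·440 + (+0.70)·360 + (-0.40)·300 + (-0.30)·260 = 10.000
  d_L = (-0.10)·440 + (-0.25)·360 + (+0.95)·300 + (-0.10)·260 = 125.000
  d_B = (-0.15)·440 + (-0.25)·360 + (+0.00)·300 + (+0.75)·260 = 39.000

d_L = 125.000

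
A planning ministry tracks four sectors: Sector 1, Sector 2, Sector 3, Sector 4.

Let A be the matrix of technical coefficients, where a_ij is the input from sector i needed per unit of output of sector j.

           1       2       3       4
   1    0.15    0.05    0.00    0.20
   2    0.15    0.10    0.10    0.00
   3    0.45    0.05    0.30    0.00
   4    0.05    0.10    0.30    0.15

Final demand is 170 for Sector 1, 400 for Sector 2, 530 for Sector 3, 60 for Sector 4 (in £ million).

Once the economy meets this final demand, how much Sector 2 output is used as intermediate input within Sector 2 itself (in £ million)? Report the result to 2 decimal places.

z_22 = 61.94

I − A =
  [   0.85    -0.05     0.00    -0.20]
  [  -0.15     0.90    -0.10     0.00]
  [  -0.45    -0.05     0.70     0.00]
  [  -0.05    -0.10    -0.30     0.85]
Compute the cofactors C_ij = (−1)^(i+j)·(3×3 minor ij) of I−A; the adjugate is their transpose:
adj(I−A) = Cᵀ =
  [ 0.531250   0.046750   0.060250   0.125000]
  [ 0.127500   0.471750   0.080250   0.030000]
  [ 0.350625   0.063750   0.631875   0.082500]
  [ 0.170000   0.080750   0.236000   0.523750]
det(I−A) = Σ_j (I−A)_1j·C_1j = (0.85)(0.531250) + (-0.05)(0.127500) + (0.00)(0.350625) + (-0.20)(0.170000) = 0.4111875
(I − A)⁻¹ = adj(I−A) / det(I−A) ≈
  [   1.2920     0.1137     0.1465     0.3040]
  [   0.3101     1.1473     0.1952     0.0730]
  [   0.8527     0.1550     1.5367     0.2006]
  [   0.4134     0.1964     0.5739     1.2737]
First solve x = (I − A)⁻¹ d = adj(I−A)·d / det(I−A); in particular x_2 = (0.127500·170 + 0.471750·400 + 0.080250·530 + 0.030000·60) / 0.4111875 = 254.7075 / 0.4111875 ≈ 619.4437.
Intermediate flow from 2 to 2: z_22 = a_22 · x_2 = 0.10 × 254.7075 / 0.4111875 = 25.47075 / 0.4111875 ≈ 61.94.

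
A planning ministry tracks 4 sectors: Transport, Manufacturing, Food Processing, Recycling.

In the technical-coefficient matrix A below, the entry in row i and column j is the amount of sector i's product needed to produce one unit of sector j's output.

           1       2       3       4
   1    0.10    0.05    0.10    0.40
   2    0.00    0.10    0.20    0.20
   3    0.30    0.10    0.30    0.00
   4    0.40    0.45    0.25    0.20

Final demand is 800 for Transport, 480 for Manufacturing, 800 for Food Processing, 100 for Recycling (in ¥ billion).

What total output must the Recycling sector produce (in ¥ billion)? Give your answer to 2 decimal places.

x_4 = 3375.62

I − A =
  [   0.90    -0.05    -0.10    -0.40]
  [   0.00     0.90    -0.20    -0.20]
  [  -0.30    -0.10     0.70     0.00]
  [  -0.40    -0.45    -0.25     0.80]
Compute the cofactors C_ij = (−1)^(i+j)·(3×3 minor ij) of I−A; the adjugate is their transpose:
adj(I−A) = Cᵀ =
  [ 0.42000   0.17200   0.19950   0.25300]
  [ 0.11900   0.33800   0.16500   0.14400]
  [ 0.19700   0.12200   0.41900   0.12900]
  [ 0.33850   0.31425   0.32350   0.51900]
det(I−A) = Σ_j (I−A)_1j·C_1j = (0.90)(0.42000) + (-0.05)(0.11900) + (-0.10)(0.19700) + (-0.40)(0.33850) = 0.21695
(I − A)⁻¹ = adj(I−A) / det(I−A) ≈
  [   1.9359     0.7928     0.9196     1.1662]
  [   0.5485     1.5580     0.7605     0.6637]
  [   0.9080     0.5623     1.9313     0.5946]
  [   1.5603     1.4485     1.4911     2.3923]
x = (I − A)⁻¹ d = adj(I−A)·d / det(I−A), with det(I−A) = 0.21695:
  x_1 = (0.42000·800 + 0.17200·480 + 0.19950·800 + 0.25300·100) / 0.21695 = 603.46 / 0.21695 ≈ 2781.56
  x_2 = (0.11900·800 + 0.33800·480 + 0.16500·800 + 0.14400·100) / 0.21695 = 403.84 / 0.21695 ≈ 1861.44
  x_3 = (0.19700·800 + 0.12200·480 + 0.41900·800 + 0.12900·100) / 0.21695 = 564.26 / 0.21695 ≈ 2600.88
  x_4 = (0.33850·800 + 0.31425·480 + 0.32350·800 + 0.51900·100) / 0.21695 = 732.34 / 0.21695 ≈ 3375.62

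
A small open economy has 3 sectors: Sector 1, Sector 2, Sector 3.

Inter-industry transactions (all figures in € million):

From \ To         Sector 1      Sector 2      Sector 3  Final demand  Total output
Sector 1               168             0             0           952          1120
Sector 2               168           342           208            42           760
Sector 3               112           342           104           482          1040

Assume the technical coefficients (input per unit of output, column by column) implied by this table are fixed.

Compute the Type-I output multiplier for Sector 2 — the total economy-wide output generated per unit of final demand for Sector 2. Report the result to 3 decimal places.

Technical coefficients a_ij = z_ij / X_j:
  a_11 = 168/1120 = 0.15, a_21 = 168/1120 = 0.15, a_31 = 112/1120 = 0.10
  a_12 = 0/760 = 0.00, a_22 = 342/760 = 0.45, a_32 = 342/760 = 0.45
  a_13 = 0/1040 = 0.00, a_23 = 208/1040 = 0.20, a_33 = 104/1040 = 0.10
I − A =
  [   0.85     0.00     0.00]
  [  -0.15     0.55    -0.20]
  [  -0.10    -0.45     0.90]
Cofactors of I−A, C_ij = (−1)^(i+j)·(minor ij) (rows/columns in the sector order above):
  C_11 = (0.55)(0.90) − (-0.20)(-0.45) = 0.4050
  C_12 = −[(-0.15)(0.90) − (-0.20)(-0.10)] = 0.1550
  C_13 = (-0.15)(-0.45) − (0.55)(-0.10) = 0.1225
  C_21 = −[(0.00)(0.90) − (0.00)(-0.45)] = 0.0000
  C_22 = (0.85)(0.90) − (0.00)(-0.10) = 0.7650
  C_23 = −[(0.85)(-0.45) − (0.00)(-0.10)] = 0.3825
  C_31 = (0.00)(-0.20) − (0.00)(0.55) = 0.0000
  C_32 = −[(0.85)(-0.20) − (0.00)(-0.15)] = 0.1700
  C_33 = (0.85)(0.55) − (0.00)(-0.15) = 0.4675
det(I−A) = Σ_j (I−A)_1j·C_1j = (0.85)(0.4050) + (0.00)(0.1550) + (0.00)(0.1225) = 0.34425
adj(I−A) = Cᵀ =
  [ 0.4050   0.0000   0.0000]
  [ 0.1550   0.7650   0.1700]
  [ 0.1225   0.3825   0.4675]
(I − A)⁻¹ = adj(I−A) / det(I−A) ≈
  [   1.1765     0.0000     0.0000]
  [   0.4503     2.2222     0.4938]
  [   0.3558     1.1111     1.3580]
The output multiplier for sector j is the column-j sum of the Leontief inverse (I − A)⁻¹ = adj(I−A) / det(I−A).
Column 2 of adj(I−A): (0.0000, 0.7650, 0.3825); det(I−A) = 0.34425.
m_2 = (0.0000 + 0.7650 + 0.3825) / 0.34425 = 1.1475 / 0.34425 ≈ 3.333.

m_2 = 3.333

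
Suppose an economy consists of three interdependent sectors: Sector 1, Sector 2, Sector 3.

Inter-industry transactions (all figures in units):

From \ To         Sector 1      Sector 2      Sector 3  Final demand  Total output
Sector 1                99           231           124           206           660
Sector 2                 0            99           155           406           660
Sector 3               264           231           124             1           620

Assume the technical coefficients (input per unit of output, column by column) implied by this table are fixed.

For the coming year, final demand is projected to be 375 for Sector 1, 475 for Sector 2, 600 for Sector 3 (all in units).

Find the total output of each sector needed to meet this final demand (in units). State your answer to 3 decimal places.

Technical coefficients a_ij = z_ij / X_j:
  a_11 = 99/660 = 0.15, a_21 = 0/660 = 0.00, a_31 = 264/660 = 0.40
  a_12 = 231/660 = 0.35, a_22 = 99/660 = 0.15, a_32 = 231/660 = 0.35
  a_13 = 124/620 = 0.20, a_23 = 155/620 = 0.25, a_33 = 124/620 = 0.20
I − A =
  [   0.85    -0.35    -0.20]
  [   0.00     0.85    -0.25]
  [  -0.40    -0.35     0.80]
Cofactors of I−A, C_ij = (−1)^(i+j)·(minor ij) (rows/columns in the sector order above):
  C_11 = (0.85)(0.80) − (-0.25)(-0.35) = 0.5925
  C_12 = −[(0.00)(0.80) − (-0.25)(-0.40)] = 0.1000
  C_13 = (0.00)(-0.35) − (0.85)(-0.40) = 0.3400
  C_21 = −[(-0.35)(0.80) − (-0.20)(-0.35)] = 0.3500
  C_22 = (0.85)(0.80) − (-0.20)(-0.40) = 0.6000
  C_23 = −[(0.85)(-0.35) − (-0.35)(-0.40)] = 0.4375
  C_31 = (-0.35)(-0.25) − (-0.20)(0.85) = 0.2575
  C_32 = −[(0.85)(-0.25) − (-0.20)(0.00)] = 0.2125
  C_33 = (0.85)(0.85) − (-0.35)(0.00) = 0.7225
det(I−A) = Σ_j (I−A)_1j·C_1j = (0.85)(0.5925) + (-0.35)(0.1000) + (-0.20)(0.3400) = 0.400625
adj(I−A) = Cᵀ =
  [ 0.5925   0.3500   0.2575]
  [ 0.1000   0.6000   0.2125]
  [ 0.3400   0.4375   0.7225]
(I − A)⁻¹ = adj(I−A) / det(I−A) ≈
  [   1.4789     0.8736     0.6427]
  [   0.2496     1.4977     0.5304]
  [   0.8487     1.0920     1.8034]
x = (I − A)⁻¹ d = adj(I−A)·d / det(I−A), with det(I−A) = 0.400625:
  x_1 = (0.5925·375 + 0.3500·475 + 0.2575·600) / 0.400625 = 542.9375 / 0.400625 ≈ 1355.226
  x_2 = (0.1000·375 + 0.6000·475 + 0.2125·600) / 0.400625 = 450.00 / 0.400625 ≈ 1123.245
  x_3 = (0.3400·375 + 0.4375·475 + 0.7225·600) / 0.400625 = 768.8125 / 0.400625 ≈ 1919.033

x_1 = 1355.226, x_2 = 1123.245, x_3 = 1919.033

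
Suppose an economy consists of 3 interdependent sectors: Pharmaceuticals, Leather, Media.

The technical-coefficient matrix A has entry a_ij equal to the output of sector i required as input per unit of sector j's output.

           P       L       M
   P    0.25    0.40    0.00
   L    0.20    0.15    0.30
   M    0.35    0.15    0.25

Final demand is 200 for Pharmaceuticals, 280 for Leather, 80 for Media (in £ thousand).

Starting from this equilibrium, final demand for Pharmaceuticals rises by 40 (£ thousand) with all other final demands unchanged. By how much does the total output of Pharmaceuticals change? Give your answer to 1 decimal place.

I − A =
  [   0.75    -0.40     0.00]
  [  -0.20     0.85    -0.30]
  [  -0.35    -0.15     0.75]
Cofactors of I−A, C_ij = (−1)^(i+j)·(minor ij) (rows/columns in the sector order above):
  C_11 = (0.85)(0.75) − (-0.30)(-0.15) = 0.5925
  C_12 = −[(-0.20)(0.75) − (-0.30)(-0.35)] = 0.2550
  C_13 = (-0.20)(-0.15) − (0.85)(-0.35) = 0.3275
  C_21 = −[(-0.40)(0.75) − (0.00)(-0.15)] = 0.3000
  C_22 = (0.75)(0.75) − (0.00)(-0.35) = 0.5625
  C_23 = −[(0.75)(-0.15) − (-0.40)(-0.35)] = 0.2525
  C_31 = (-0.40)(-0.30) − (0.00)(0.85) = 0.1200
  C_32 = −[(0.75)(-0.30) − (0.00)(-0.20)] = 0.2250
  C_33 = (0.75)(0.85) − (-0.40)(-0.20) = 0.5575
det(I−A) = Σ_j (I−A)_1j·C_1j = (0.75)(0.5925) + (-0.40)(0.2550) + (0.00)(0.3275) = 0.342375
adj(I−A) = Cᵀ =
  [ 0.5925   0.3000   0.1200]
  [ 0.2550   0.5625   0.2250]
  [ 0.3275   0.2525   0.5575]
(I − A)⁻¹ = adj(I−A) / det(I−A) ≈
  [   1.7306     0.8762     0.3505]
  [   0.7448     1.6429     0.6572]
  [   0.9566     0.7375     1.6283]
Δx = (I − A)⁻¹ Δd with Δd having +40 in the Pharmaceuticals component and 0 elsewhere.
So Δx_P = L_PP · (+40), where L_PP = adj(I−A)_PP / det(I−A) = 0.5925 / 0.342375.
Δx_P = 0.5925 × (+40) / 0.342375 = 23.70 / 0.342375 ≈ 69.2.

Δx_P = 69.2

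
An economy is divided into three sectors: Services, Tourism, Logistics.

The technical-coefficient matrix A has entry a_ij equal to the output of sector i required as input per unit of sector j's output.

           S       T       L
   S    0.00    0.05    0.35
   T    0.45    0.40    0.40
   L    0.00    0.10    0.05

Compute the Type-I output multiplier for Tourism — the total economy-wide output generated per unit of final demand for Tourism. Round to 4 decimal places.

m_T = 2.2977

I − A =
  [   1.00    -0.05    -0.35]
  [  -0.45     0.60    -0.40]
  [   0.00    -0.10     0.95]
Cofactors of I−A, C_ij = (−1)^(i+j)·(minor ij) (rows/columns in the sector order above):
  C_11 = (0.60)(0.95) − (-0.40)(-0.10) = 0.5300
  C_12 = −[(-0.45)(0.95) − (-0.40)(0.00)] = 0.4275
  C_13 = (-0.45)(-0.10) − (0.60)(0.00) = 0.0450
  C_21 = −[(-0.05)(0.95) − (-0.35)(-0.10)] = 0.0825
  C_22 = (1.00)(0.95) − (-0.35)(0.00) = 0.9500
  C_23 = −[(1.00)(-0.10) − (-0.05)(0.00)] = 0.1000
  C_31 = (-0.05)(-0.40) − (-0.35)(0.60) = 0.2300
  C_32 = −[(1.00)(-0.40) − (-0.35)(-0.45)] = 0.5575
  C_33 = (1.00)(0.60) − (-0.05)(-0.45) = 0.5775
det(I−A) = Σ_j (I−A)_1j·C_1j = (1.00)(0.5300) + (-0.05)(0.4275) + (-0.35)(0.0450) = 0.492875
adj(I−A) = Cᵀ =
  [ 0.5300   0.0825   0.2300]
  [ 0.4275   0.9500   0.5575]
  [ 0.0450   0.1000   0.5775]
(I − A)⁻¹ = adj(I−A) / det(I−A) ≈
  [   1.07532     0.16739     0.46665]
  [   0.86736     1.92747     1.13112]
  [   0.09130     0.20289     1.17170]
The output multiplier for sector j is the column-j sum of the Leontief inverse (I − A)⁻¹ = adj(I−A) / det(I−A).
Column T of adj(I−A): (0.0825, 0.9500, 0.1000); det(I−A) = 0.492875.
m_T = (0.0825 + 0.9500 + 0.1000) / 0.492875 = 1.1325 / 0.492875 ≈ 2.2977.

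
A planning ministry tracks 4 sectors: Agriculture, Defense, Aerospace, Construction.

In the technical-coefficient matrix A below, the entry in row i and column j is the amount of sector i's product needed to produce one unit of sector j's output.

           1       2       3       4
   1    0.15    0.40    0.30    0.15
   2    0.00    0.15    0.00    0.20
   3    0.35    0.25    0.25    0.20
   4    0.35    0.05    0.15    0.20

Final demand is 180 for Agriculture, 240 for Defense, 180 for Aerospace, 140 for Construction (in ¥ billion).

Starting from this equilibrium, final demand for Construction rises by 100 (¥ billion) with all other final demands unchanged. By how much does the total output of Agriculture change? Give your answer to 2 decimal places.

I − A =
  [   0.85    -0.40    -0.30    -0.15]
  [   0.00     0.85     0.00    -0.20]
  [  -0.35    -0.25     0.75    -0.20]
  [  -0.35    -0.05    -0.15     0.80]
Compute the cofactors C_ij = (−1)^(i+j)·(3×3 minor ij) of I−A; the adjugate is their transpose:
adj(I−A) = Cᵀ =
  [ 0.469500   0.302250   0.232125   0.221625]
  [ 0.063000   0.332250   0.046500   0.106500]
  [ 0.311500   0.308000   0.496875   0.259625]
  [ 0.267750   0.210750   0.197625   0.452625]
det(I−A) = Σ_j (I−A)_1j·C_1j = (0.85)(0.469500) + (-0.40)(0.063000) + (-0.30)(0.311500) + (-0.15)(0.267750) = 0.2402625
(I − A)⁻¹ = adj(I−A) / det(I−A) ≈
  [   1.9541     1.2580     0.9661     0.9224]
  [   0.2622     1.3829     0.1935     0.4433]
  [   1.2965     1.2819     2.0681     1.0806]
  [   1.1144     0.8772     0.8225     1.8839]
Δx = (I − A)⁻¹ Δd with Δd having +100 in the Construction component and 0 elsewhere.
So Δx_1 = L_14 · (+100), where L_14 = adj(I−A)_14 / det(I−A) = 0.221625 / 0.2402625.
Δx_1 = 0.221625 × (+100) / 0.2402625 = 22.1625 / 0.2402625 ≈ 92.24.

Δx_1 = 92.24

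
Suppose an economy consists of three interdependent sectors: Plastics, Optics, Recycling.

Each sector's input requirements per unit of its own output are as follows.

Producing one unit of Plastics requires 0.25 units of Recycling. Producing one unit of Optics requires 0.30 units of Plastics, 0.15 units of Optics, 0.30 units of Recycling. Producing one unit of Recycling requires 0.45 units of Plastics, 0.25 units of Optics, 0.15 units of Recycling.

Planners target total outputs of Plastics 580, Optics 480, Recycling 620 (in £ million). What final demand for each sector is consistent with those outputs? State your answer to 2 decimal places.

I − A =
  [   1.00    -0.30    -0.45]
  [   0.00     0.85    -0.25]
  [  -0.25    -0.30     0.85]
d = (I − A) x:
  d_1 = (+1.00)·580 + (-0.30)·480 + (-0.45)·620 = 157.00
  d_2 = (+0.00)·580 + (+0.85)·480 + (-0.25)·620 = 253.00
  d_3 = (-0.25)·580 + (-0.30)·480 + (+0.85)·620 = 238.00

d_1 = 157.00, d_2 = 253.00, d_3 = 238.00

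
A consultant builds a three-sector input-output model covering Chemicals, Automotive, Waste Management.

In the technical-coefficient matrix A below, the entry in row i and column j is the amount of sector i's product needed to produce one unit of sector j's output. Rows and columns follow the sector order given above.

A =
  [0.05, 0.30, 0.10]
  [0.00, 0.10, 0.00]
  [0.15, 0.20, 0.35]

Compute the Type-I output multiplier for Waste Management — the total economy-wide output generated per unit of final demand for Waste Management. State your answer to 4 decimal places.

m_3 = 1.7427

I − A =
  [   0.95    -0.30    -0.10]
  [   0.00     0.90     0.00]
  [  -0.15    -0.20     0.65]
Cofactors of I−A, C_ij = (−1)^(i+j)·(minor ij) (rows/columns in the sector order above):
  C_11 = (0.90)(0.65) − (0.00)(-0.20) = 0.5850
  C_12 = −[(0.00)(0.65) − (0.00)(-0.15)] = 0.0000
  C_13 = (0.00)(-0.20) − (0.90)(-0.15) = 0.1350
  C_21 = −[(-0.30)(0.65) − (-0.10)(-0.20)] = 0.2150
  C_22 = (0.95)(0.65) − (-0.10)(-0.15) = 0.6025
  C_23 = −[(0.95)(-0.20) − (-0.30)(-0.15)] = 0.2350
  C_31 = (-0.30)(0.00) − (-0.10)(0.90) = 0.0900
  C_32 = −[(0.95)(0.00) − (-0.10)(0.00)] = 0.0000
  C_33 = (0.95)(0.90) − (-0.30)(0.00) = 0.8550
det(I−A) = Σ_j (I−A)_1j·C_1j = (0.95)(0.5850) + (-0.30)(0.0000) + (-0.10)(0.1350) = 0.54225
adj(I−A) = Cᵀ =
  [ 0.5850   0.2150   0.0900]
  [ 0.0000   0.6025   0.0000]
  [ 0.1350   0.2350   0.8550]
(I − A)⁻¹ = adj(I−A) / det(I−A) ≈
  [   1.07884     0.39650     0.16598]
  [   0.00000     1.11111     0.00000]
  [   0.24896     0.43338     1.57676]
The output multiplier for sector j is the column-j sum of the Leontief inverse (I − A)⁻¹ = adj(I−A) / det(I−A).
Column 3 of adj(I−A): (0.0900, 0.0000, 0.8550); det(I−A) = 0.54225.
m_3 = (0.0900 + 0.0000 + 0.8550) / 0.54225 = 0.945 / 0.54225 ≈ 1.7427.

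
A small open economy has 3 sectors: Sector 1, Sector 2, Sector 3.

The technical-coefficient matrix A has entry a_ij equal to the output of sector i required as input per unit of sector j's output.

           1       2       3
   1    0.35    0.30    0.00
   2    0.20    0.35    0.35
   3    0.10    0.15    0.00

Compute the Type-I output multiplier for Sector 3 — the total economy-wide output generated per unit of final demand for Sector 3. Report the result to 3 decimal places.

m_3 = 2.186

I − A =
  [   0.65    -0.30     0.00]
  [  -0.20     0.65    -0.35]
  [  -0.10    -0.15     1.00]
Cofactors of I−A, C_ij = (−1)^(i+j)·(minor ij) (rows/columns in the sector order above):
  C_11 = (0.65)(1.00) − (-0.35)(-0.15) = 0.5975
  C_12 = −[(-0.20)(1.00) − (-0.35)(-0.10)] = 0.2350
  C_13 = (-0.20)(-0.15) − (0.65)(-0.10) = 0.0950
  C_21 = −[(-0.30)(1.00) − (0.00)(-0.15)] = 0.3000
  C_22 = (0.65)(1.00) − (0.00)(-0.10) = 0.6500
  C_23 = −[(0.65)(-0.15) − (-0.30)(-0.10)] = 0.1275
  C_31 = (-0.30)(-0.35) − (0.00)(0.65) = 0.1050
  C_32 = −[(0.65)(-0.35) − (0.00)(-0.20)] = 0.2275
  C_33 = (0.65)(0.65) − (-0.30)(-0.20) = 0.3625
det(I−A) = Σ_j (I−A)_1j·C_1j = (0.65)(0.5975) + (-0.30)(0.2350) + (0.00)(0.0950) = 0.317875
adj(I−A) = Cᵀ =
  [ 0.5975   0.3000   0.1050]
  [ 0.2350   0.6500   0.2275]
  [ 0.0950   0.1275   0.3625]
(I − A)⁻¹ = adj(I−A) / det(I−A) ≈
  [   1.8797     0.9438     0.3303]
  [   0.7393     2.0448     0.7157]
  [   0.2989     0.4011     1.1404]
The output multiplier for sector j is the column-j sum of the Leontief inverse (I − A)⁻¹ = adj(I−A) / det(I−A).
Column 3 of adj(I−A): (0.1050, 0.2275, 0.3625); det(I−A) = 0.317875.
m_3 = (0.1050 + 0.2275 + 0.3625) / 0.317875 = 0.695 / 0.317875 ≈ 2.186.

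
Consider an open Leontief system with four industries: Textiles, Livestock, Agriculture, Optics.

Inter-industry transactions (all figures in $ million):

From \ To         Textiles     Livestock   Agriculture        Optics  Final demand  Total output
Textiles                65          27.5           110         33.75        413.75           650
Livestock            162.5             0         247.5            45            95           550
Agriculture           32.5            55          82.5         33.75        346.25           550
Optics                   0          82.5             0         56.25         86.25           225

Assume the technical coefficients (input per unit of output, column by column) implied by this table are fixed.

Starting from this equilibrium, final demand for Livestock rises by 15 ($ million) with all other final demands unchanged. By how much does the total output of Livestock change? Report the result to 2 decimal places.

Δx_2 = 17.51

Technical coefficients a_ij = z_ij / X_j:
  a_11 = 65/650 = 0.10, a_21 = 162.5/650 = 0.25, a_31 = 32.5/650 = 0.05, a_41 = 0/650 = 0.00
  a_12 = 27.5/550 = 0.05, a_22 = 0/550 = 0.00, a_32 = 55/550 = 0.10, a_42 = 82.5/550 = 0.15
  a_13 = 110/550 = 0.20, a_23 = 247.5/550 = 0.45, a_33 = 82.5/550 = 0.15, a_43 = 0/550 = 0.00
  a_14 = 33.75/225 = 0.15, a_24 = 45/225 = 0.20, a_34 = 33.75/225 = 0.15, a_44 = 56.25/225 = 0.25
I − A =
  [   0.90    -0.05    -0.20    -0.15]
  [  -0.25     1.00    -0.45    -0.20]
  [  -0.05    -0.10     0.85    -0.15]
  [   0.00    -0.15     0.00     0.75]
Compute the cofactors C_ij = (−1)^(i+j)·(3×3 minor ij) of I−A; the adjugate is their transpose:
adj(I−A) = Cᵀ =
  [ 0.568125   0.070500   0.171000   0.166625]
  [ 0.176250   0.566250   0.341250   0.254500]
  [ 0.060375   0.090750   0.633000   0.162875]
  [ 0.035250   0.113250   0.068250   0.697750]
det(I−A) = Σ_j (I−A)_1j·C_1j = (0.90)(0.568125) + (-0.05)(0.176250) + (-0.20)(0.060375) + (-0.15)(0.035250) = 0.4851375
(I − A)⁻¹ = adj(I−A) / det(I−A) ≈
  [   1.1711     0.1453     0.3525     0.3435]
  [   0.3633     1.1672     0.7034     0.5246]
  [   0.1244     0.1871     1.3048     0.3357]
  [   0.0727     0.2334     0.1407     1.4383]
Δx = (I − A)⁻¹ Δd with Δd having +15 in the Livestock component and 0 elsewhere.
So Δx_2 = L_22 · (+15), where L_22 = adj(I−A)_22 / det(I−A) = 0.566250 / 0.4851375.
Δx_2 = 0.566250 × (+15) / 0.4851375 = 8.49375 / 0.4851375 ≈ 17.51.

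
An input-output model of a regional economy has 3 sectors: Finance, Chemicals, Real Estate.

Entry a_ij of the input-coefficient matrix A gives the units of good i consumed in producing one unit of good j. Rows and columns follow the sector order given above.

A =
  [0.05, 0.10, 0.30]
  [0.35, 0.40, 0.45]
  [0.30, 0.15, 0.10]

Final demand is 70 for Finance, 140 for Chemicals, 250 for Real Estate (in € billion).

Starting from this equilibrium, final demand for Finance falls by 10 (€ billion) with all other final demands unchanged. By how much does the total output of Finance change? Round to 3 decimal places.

I − A =
  [   0.95    -0.10    -0.30]
  [  -0.35     0.60    -0.45]
  [  -0.30    -0.15     0.90]
Cofactors of I−A, C_ij = (−1)^(i+j)·(minor ij) (rows/columns in the sector order above):
  C_11 = (0.60)(0.90) − (-0.45)(-0.15) = 0.4725
  C_12 = −[(-0.35)(0.90) − (-0.45)(-0.30)] = 0.4500
  C_13 = (-0.35)(-0.15) − (0.60)(-0.30) = 0.2325
  C_21 = −[(-0.10)(0.90) − (-0.30)(-0.15)] = 0.1350
  C_22 = (0.95)(0.90) − (-0.30)(-0.30) = 0.7650
  C_23 = −[(0.95)(-0.15) − (-0.10)(-0.30)] = 0.1725
  C_31 = (-0.10)(-0.45) − (-0.30)(0.60) = 0.2250
  C_32 = −[(0.95)(-0.45) − (-0.30)(-0.35)] = 0.5325
  C_33 = (0.95)(0.60) − (-0.10)(-0.35) = 0.5350
det(I−A) = Σ_j (I−A)_1j·C_1j = (0.95)(0.4725) + (-0.10)(0.4500) + (-0.30)(0.2325) = 0.334125
adj(I−A) = Cᵀ =
  [ 0.4725   0.1350   0.2250]
  [ 0.4500   0.7650   0.5325]
  [ 0.2325   0.1725   0.5350]
(I − A)⁻¹ = adj(I−A) / det(I−A) ≈
  [   1.4141     0.4040     0.6734]
  [   1.3468     2.2896     1.5937]
  [   0.6958     0.5163     1.6012]
Δx = (I − A)⁻¹ Δd with Δd having -10 in the Finance component and 0 elsewhere.
So Δx_F = L_FF · (-10), where L_FF = adj(I−A)_FF / det(I−A) = 0.4725 / 0.334125.
Δx_F = 0.4725 × (-10) / 0.334125 = -4.725 / 0.334125 ≈ -14.141.

Δx_F = -14.141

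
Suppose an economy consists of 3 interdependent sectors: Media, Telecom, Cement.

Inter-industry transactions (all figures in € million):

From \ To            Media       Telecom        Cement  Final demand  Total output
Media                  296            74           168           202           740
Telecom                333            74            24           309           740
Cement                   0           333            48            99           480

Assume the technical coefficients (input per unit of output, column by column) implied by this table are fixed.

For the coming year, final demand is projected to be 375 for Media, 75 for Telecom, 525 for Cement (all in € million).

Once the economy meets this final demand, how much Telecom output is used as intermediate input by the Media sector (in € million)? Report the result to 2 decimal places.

Technical coefficients a_ij = z_ij / X_j:
  a_11 = 296/740 = 0.40, a_21 = 333/740 = 0.45, a_31 = 0/740 = 0.00
  a_12 = 74/740 = 0.10, a_22 = 74/740 = 0.10, a_32 = 333/740 = 0.45
  a_13 = 168/480 = 0.35, a_23 = 24/480 = 0.05, a_33 = 48/480 = 0.10
I − A =
  [   0.60    -0.10    -0.35]
  [  -0.45     0.90    -0.05]
  [   0.00    -0.45     0.90]
Cofactors of I−A, C_ij = (−1)^(i+j)·(minor ij) (rows/columns in the sector order above):
  C_11 = (0.90)(0.90) − (-0.05)(-0.45) = 0.7875
  C_12 = −[(-0.45)(0.90) − (-0.05)(0.00)] = 0.4050
  C_13 = (-0.45)(-0.45) − (0.90)(0.00) = 0.2025
  C_21 = −[(-0.10)(0.90) − (-0.35)(-0.45)] = 0.2475
  C_22 = (0.60)(0.90) − (-0.35)(0.00) = 0.5400
  C_23 = −[(0.60)(-0.45) − (-0.10)(0.00)] = 0.2700
  C_31 = (-0.10)(-0.05) − (-0.35)(0.90) = 0.3200
  C_32 = −[(0.60)(-0.05) − (-0.35)(-0.45)] = 0.1875
  C_33 = (0.60)(0.90) − (-0.10)(-0.45) = 0.4950
det(I−A) = Σ_j (I−A)_1j·C_1j = (0.60)(0.7875) + (-0.10)(0.4050) + (-0.35)(0.2025) = 0.361125
adj(I−A) = Cᵀ =
  [ 0.7875   0.2475   0.3200]
  [ 0.4050   0.5400   0.1875]
  [ 0.2025   0.2700   0.4950]
(I − A)⁻¹ = adj(I−A) / det(I−A) ≈
  [   2.1807     0.6854     0.8861]
  [   1.1215     1.4953     0.5192]
  [   0.5607     0.7477     1.3707]
First solve x = (I − A)⁻¹ d = adj(I−A)·d / det(I−A); in particular x_1 = (0.7875·375 + 0.2475·75 + 0.3200·525) / 0.361125 = 481.875 / 0.361125 ≈ 1334.3718.
Intermediate flow from 2 to 1: z_21 = a_21 · x_1 = 0.45 × 481.875 / 0.361125 = 216.84375 / 0.361125 ≈ 600.47.

z_21 = 600.47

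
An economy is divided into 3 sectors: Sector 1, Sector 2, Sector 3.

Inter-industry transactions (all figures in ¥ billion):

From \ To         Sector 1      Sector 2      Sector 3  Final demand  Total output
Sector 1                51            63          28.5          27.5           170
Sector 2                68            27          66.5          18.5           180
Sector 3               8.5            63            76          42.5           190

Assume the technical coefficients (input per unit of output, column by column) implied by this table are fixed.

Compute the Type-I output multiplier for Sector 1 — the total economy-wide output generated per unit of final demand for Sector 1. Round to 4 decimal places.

m_1 = 5.3821

Technical coefficients a_ij = z_ij / X_j:
  a_11 = 51/170 = 0.30, a_21 = 68/170 = 0.40, a_31 = 8.5/170 = 0.05
  a_12 = 63/180 = 0.35, a_22 = 27/180 = 0.15, a_32 = 63/180 = 0.35
  a_13 = 28.5/190 = 0.15, a_23 = 66.5/190 = 0.35, a_33 = 76/190 = 0.40
I − A =
  [   0.70    -0.35    -0.15]
  [  -0.40     0.85    -0.35]
  [  -0.05    -0.35     0.60]
Cofactors of I−A, C_ij = (−1)^(i+j)·(minor ij) (rows/columns in the sector order above):
  C_11 = (0.85)(0.60) − (-0.35)(-0.35) = 0.3875
  C_12 = −[(-0.40)(0.60) − (-0.35)(-0.05)] = 0.2575
  C_13 = (-0.40)(-0.35) − (0.85)(-0.05) = 0.1825
  C_21 = −[(-0.35)(0.60) − (-0.15)(-0.35)] = 0.2625
  C_22 = (0.70)(0.60) − (-0.15)(-0.05) = 0.4125
  C_23 = −[(0.70)(-0.35) − (-0.35)(-0.05)] = 0.2625
  C_31 = (-0.35)(-0.35) − (-0.15)(0.85) = 0.2500
  C_32 = −[(0.70)(-0.35) − (-0.15)(-0.40)] = 0.3050
  C_33 = (0.70)(0.85) − (-0.35)(-0.40) = 0.4550
det(I−A) = Σ_j (I−A)_1j·C_1j = (0.70)(0.3875) + (-0.35)(0.2575) + (-0.15)(0.1825) = 0.15375
adj(I−A) = Cᵀ =
  [ 0.3875   0.2625   0.2500]
  [ 0.2575   0.4125   0.3050]
  [ 0.1825   0.2625   0.4550]
(I − A)⁻¹ = adj(I−A) / det(I−A) ≈
  [   2.52033     1.70732     1.62602]
  [   1.67480     2.68293     1.98374]
  [   1.18699     1.70732     2.95935]
The output multiplier for sector j is the column-j sum of the Leontief inverse (I − A)⁻¹ = adj(I−A) / det(I−A).
Column 1 of adj(I−A): (0.3875, 0.2575, 0.1825); det(I−A) = 0.15375.
m_1 = (0.3875 + 0.2575 + 0.1825) / 0.15375 = 0.8275 / 0.15375 ≈ 5.3821.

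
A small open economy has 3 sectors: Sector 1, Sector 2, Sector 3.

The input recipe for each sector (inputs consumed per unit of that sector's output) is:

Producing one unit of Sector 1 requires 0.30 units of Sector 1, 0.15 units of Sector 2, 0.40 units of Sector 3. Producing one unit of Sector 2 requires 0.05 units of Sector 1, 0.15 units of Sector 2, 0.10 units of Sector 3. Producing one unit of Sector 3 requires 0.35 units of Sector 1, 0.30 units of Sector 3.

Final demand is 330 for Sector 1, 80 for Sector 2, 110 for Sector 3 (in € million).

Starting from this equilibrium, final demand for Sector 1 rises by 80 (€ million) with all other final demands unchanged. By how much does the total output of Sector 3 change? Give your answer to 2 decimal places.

Δx_3 = 98.95

I − A =
  [   0.70    -0.05    -0.35]
  [  -0.15     0.85     0.00]
  [  -0.40    -0.10     0.70]
Cofactors of I−A, C_ij = (−1)^(i+j)·(minor ij) (rows/columns in the sector order above):
  C_11 = (0.85)(0.70) − (0.00)(-0.10) = 0.5950
  C_12 = −[(-0.15)(0.70) − (0.00)(-0.40)] = 0.1050
  C_13 = (-0.15)(-0.10) − (0.85)(-0.40) = 0.3550
  C_21 = −[(-0.05)(0.70) − (-0.35)(-0.10)] = 0.0700
  C_22 = (0.70)(0.70) − (-0.35)(-0.40) = 0.3500
  C_23 = −[(0.70)(-0.10) − (-0.05)(-0.40)] = 0.0900
  C_31 = (-0.05)(0.00) − (-0.35)(0.85) = 0.2975
  C_32 = −[(0.70)(0.00) − (-0.35)(-0.15)] = 0.0525
  C_33 = (0.70)(0.85) − (-0.05)(-0.15) = 0.5875
det(I−A) = Σ_j (I−A)_1j·C_1j = (0.70)(0.5950) + (-0.05)(0.1050) + (-0.35)(0.3550) = 0.2870
adj(I−A) = Cᵀ =
  [ 0.5950   0.0700   0.2975]
  [ 0.1050   0.3500   0.0525]
  [ 0.3550   0.0900   0.5875]
(I − A)⁻¹ = adj(I−A) / det(I−A) ≈
  [   2.0732     0.2439     1.0366]
  [   0.3659     1.2195     0.1829]
  [   1.2369     0.3136     2.0470]
Δx = (I − A)⁻¹ Δd with Δd having +80 in the Sector 1 component and 0 elsewhere.
So Δx_3 = L_31 · (+80), where L_31 = adj(I−A)_31 / det(I−A) = 0.3550 / 0.2870.
Δx_3 = 0.3550 × (+80) / 0.2870 = 28.40 / 0.2870 ≈ 98.95.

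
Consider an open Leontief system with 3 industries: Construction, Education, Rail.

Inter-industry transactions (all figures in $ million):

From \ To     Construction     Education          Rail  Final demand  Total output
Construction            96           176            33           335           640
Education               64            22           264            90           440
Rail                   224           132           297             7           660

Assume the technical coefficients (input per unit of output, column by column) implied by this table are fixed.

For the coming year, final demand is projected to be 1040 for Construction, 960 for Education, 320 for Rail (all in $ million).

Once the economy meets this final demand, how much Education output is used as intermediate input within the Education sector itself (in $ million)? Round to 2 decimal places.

z_EE = 151.46

Technical coefficients a_ij = z_ij / X_j:
  a_CC = 96/640 = 0.15, a_EC = 64/640 = 0.10, a_RC = 224/640 = 0.35
  a_CE = 176/440 = 0.40, a_EE = 22/440 = 0.05, a_RE = 132/440 = 0.30
  a_CR = 33/660 = 0.05, a_ER = 264/660 = 0.40, a_RR = 297/660 = 0.45
I − A =
  [   0.85    -0.40    -0.05]
  [  -0.10     0.95    -0.40]
  [  -0.35    -0.30     0.55]
Cofactors of I−A, C_ij = (−1)^(i+j)·(minor ij) (rows/columns in the sector order above):
  C_11 = (0.95)(0.55) − (-0.40)(-0.30) = 0.4025
  C_12 = −[(-0.10)(0.55) − (-0.40)(-0.35)] = 0.1950
  C_13 = (-0.10)(-0.30) − (0.95)(-0.35) = 0.3625
  C_21 = −[(-0.40)(0.55) − (-0.05)(-0.30)] = 0.2350
  C_22 = (0.85)(0.55) − (-0.05)(-0.35) = 0.4500
  C_23 = −[(0.85)(-0.30) − (-0.40)(-0.35)] = 0.3950
  C_31 = (-0.40)(-0.40) − (-0.05)(0.95) = 0.2075
  C_32 = −[(0.85)(-0.40) − (-0.05)(-0.10)] = 0.3450
  C_33 = (0.85)(0.95) − (-0.40)(-0.10) = 0.7675
det(I−A) = Σ_j (I−A)_1j·C_1j = (0.85)(0.4025) + (-0.40)(0.1950) + (-0.05)(0.3625) = 0.2460
adj(I−A) = Cᵀ =
  [ 0.4025   0.2350   0.2075]
  [ 0.1950   0.4500   0.3450]
  [ 0.3625   0.3950   0.7675]
(I − A)⁻¹ = adj(I−A) / det(I−A) ≈
  [   1.6362     0.9553     0.8435]
  [   0.7927     1.8293     1.4024]
  [   1.4736     1.6057     3.1199]
First solve x = (I − A)⁻¹ d = adj(I−A)·d / det(I−A); in particular x_E = (0.1950·1040 + 0.4500·960 + 0.3450·320) / 0.2460 = 745.20 / 0.2460 ≈ 3029.2683.
Intermediate flow from E to E: z_EE = a_EE · x_E = 0.05 × 745.20 / 0.2460 = 37.26 / 0.2460 ≈ 151.46.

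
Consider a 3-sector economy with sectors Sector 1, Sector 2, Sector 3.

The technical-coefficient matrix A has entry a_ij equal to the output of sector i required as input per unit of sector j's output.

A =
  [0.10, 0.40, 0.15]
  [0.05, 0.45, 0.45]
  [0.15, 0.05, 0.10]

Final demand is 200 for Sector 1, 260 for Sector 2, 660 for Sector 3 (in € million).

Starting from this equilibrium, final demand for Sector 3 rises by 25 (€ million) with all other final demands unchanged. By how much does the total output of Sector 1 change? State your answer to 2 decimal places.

Δx_1 = 17.86

I − A =
  [   0.90    -0.40    -0.15]
  [  -0.05     0.55    -0.45]
  [  -0.15    -0.05     0.90]
Cofactors of I−A, C_ij = (−1)^(i+j)·(minor ij) (rows/columns in the sector order above):
  C_11 = (0.55)(0.90) − (-0.45)(-0.05) = 0.4725
  C_12 = −[(-0.05)(0.90) − (-0.45)(-0.15)] = 0.1125
  C_13 = (-0.05)(-0.05) − (0.55)(-0.15) = 0.0850
  C_21 = −[(-0.40)(0.90) − (-0.15)(-0.05)] = 0.3675
  C_22 = (0.90)(0.90) − (-0.15)(-0.15) = 0.7875
  C_23 = −[(0.90)(-0.05) − (-0.40)(-0.15)] = 0.1050
  C_31 = (-0.40)(-0.45) − (-0.15)(0.55) = 0.2625
  C_32 = −[(0.90)(-0.45) − (-0.15)(-0.05)] = 0.4125
  C_33 = (0.90)(0.55) − (-0.40)(-0.05) = 0.4750
det(I−A) = Σ_j (I−A)_1j·C_1j = (0.90)(0.4725) + (-0.40)(0.1125) + (-0.15)(0.0850) = 0.3675
adj(I−A) = Cᵀ =
  [ 0.4725   0.3675   0.2625]
  [ 0.1125   0.7875   0.4125]
  [ 0.0850   0.1050   0.4750]
(I − A)⁻¹ = adj(I−A) / det(I−A) ≈
  [   1.2857     1.0000     0.7143]
  [   0.3061     2.1429     1.1224]
  [   0.2313     0.2857     1.2925]
Δx = (I − A)⁻¹ Δd with Δd having +25 in the Sector 3 component and 0 elsewhere.
So Δx_1 = L_13 · (+25), where L_13 = adj(I−A)_13 / det(I−A) = 0.2625 / 0.3675.
Δx_1 = 0.2625 × (+25) / 0.3675 = 6.5625 / 0.3675 ≈ 17.86.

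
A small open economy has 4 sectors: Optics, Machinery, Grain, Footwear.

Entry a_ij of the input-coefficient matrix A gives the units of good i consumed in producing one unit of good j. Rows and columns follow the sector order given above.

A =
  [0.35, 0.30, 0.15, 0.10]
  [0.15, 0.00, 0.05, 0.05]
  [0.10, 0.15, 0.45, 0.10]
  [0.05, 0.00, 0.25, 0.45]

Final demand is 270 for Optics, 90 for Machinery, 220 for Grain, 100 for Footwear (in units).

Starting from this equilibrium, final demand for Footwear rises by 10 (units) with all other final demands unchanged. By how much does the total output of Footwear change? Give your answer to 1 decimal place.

Δx_4 = 21.2

I − A =
  [   0.65    -0.30    -0.15    -0.10]
  [  -0.15     1.00    -0.05    -0.05]
  [  -0.10    -0.15     0.55    -0.10]
  [  -0.05     0.00    -0.25     0.55]
Compute the cofactors C_ij = (−1)^(i+j)·(3×3 minor ij) of I−A; the adjugate is their transpose:
adj(I−A) = Cᵀ =
  [ 0.271500   0.099375   0.119500   0.080125]
  [ 0.047250   0.166125   0.042250   0.031375]
  [ 0.072750   0.070875   0.327000   0.079125]
  [ 0.057750   0.041250   0.159500   0.308000]
det(I−A) = Σ_j (I−A)_1j·C_1j = (0.65)(0.271500) + (-0.30)(0.047250) + (-0.15)(0.072750) + (-0.10)(0.057750) = 0.1456125
(I − A)⁻¹ = adj(I−A) / det(I−A) ≈
  [   1.8645     0.6825     0.8207     0.5503]
  [   0.3245     1.1409     0.2902     0.2155]
  [   0.4996     0.4867     2.2457     0.5434]
  [   0.3966     0.2833     1.0954     2.1152]
Δx = (I − A)⁻¹ Δd with Δd having +10 in the Footwear component and 0 elsewhere.
So Δx_4 = L_44 · (+10), where L_44 = adj(I−A)_44 / det(I−A) = 0.308000 / 0.1456125.
Δx_4 = 0.308000 × (+10) / 0.1456125 = 3.08 / 0.1456125 ≈ 21.2.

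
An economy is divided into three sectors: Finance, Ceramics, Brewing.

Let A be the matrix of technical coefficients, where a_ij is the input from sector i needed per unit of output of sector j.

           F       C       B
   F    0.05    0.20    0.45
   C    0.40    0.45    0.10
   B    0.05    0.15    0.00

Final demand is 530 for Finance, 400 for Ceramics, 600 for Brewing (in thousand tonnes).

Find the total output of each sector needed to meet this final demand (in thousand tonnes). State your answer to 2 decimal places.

I − A =
  [   0.95    -0.20    -0.45]
  [  -0.40     0.55    -0.10]
  [  -0.05    -0.15     1.00]
Cofactors of I−A, C_ij = (−1)^(i+j)·(minor ij) (rows/columns in the sector order above):
  C_11 = (0.55)(1.00) − (-0.10)(-0.15) = 0.5350
  C_12 = −[(-0.40)(1.00) − (-0.10)(-0.05)] = 0.4050
  C_13 = (-0.40)(-0.15) − (0.55)(-0.05) = 0.0875
  C_21 = −[(-0.20)(1.00) − (-0.45)(-0.15)] = 0.2675
  C_22 = (0.95)(1.00) − (-0.45)(-0.05) = 0.9275
  C_23 = −[(0.95)(-0.15) − (-0.20)(-0.05)] = 0.1525
  C_31 = (-0.20)(-0.10) − (-0.45)(0.55) = 0.2675
  C_32 = −[(0.95)(-0.10) − (-0.45)(-0.40)] = 0.2750
  C_33 = (0.95)(0.55) − (-0.20)(-0.40) = 0.4425
det(I−A) = Σ_j (I−A)_1j·C_1j = (0.95)(0.5350) + (-0.20)(0.4050) + (-0.45)(0.0875) = 0.387875
adj(I−A) = Cᵀ =
  [ 0.5350   0.2675   0.2675]
  [ 0.4050   0.9275   0.2750]
  [ 0.0875   0.1525   0.4425]
(I − A)⁻¹ = adj(I−A) / det(I−A) ≈
  [   1.3793     0.6897     0.6897]
  [   1.0442     2.3912     0.7090]
  [   0.2256     0.3932     1.1408]
x = (I − A)⁻¹ d = adj(I−A)·d / det(I−A), with det(I−A) = 0.387875:
  x_F = (0.5350·530 + 0.2675·400 + 0.2675·600) / 0.387875 = 551.05 / 0.387875 ≈ 1420.69
  x_C = (0.4050·530 + 0.9275·400 + 0.2750·600) / 0.387875 = 750.65 / 0.387875 ≈ 1935.29
  x_B = (0.0875·530 + 0.1525·400 + 0.4425·600) / 0.387875 = 372.875 / 0.387875 ≈ 961.33

x_F = 1420.69, x_C = 1935.29, x_B = 961.33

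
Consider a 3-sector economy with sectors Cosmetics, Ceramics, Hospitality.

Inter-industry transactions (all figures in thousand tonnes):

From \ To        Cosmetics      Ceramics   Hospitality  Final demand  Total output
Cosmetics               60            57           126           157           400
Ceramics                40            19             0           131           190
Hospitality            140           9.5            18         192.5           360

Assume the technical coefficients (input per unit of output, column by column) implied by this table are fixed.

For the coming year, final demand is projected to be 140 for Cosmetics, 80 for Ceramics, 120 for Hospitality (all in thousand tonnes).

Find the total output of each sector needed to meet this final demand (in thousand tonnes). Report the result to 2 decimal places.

Technical coefficients a_ij = z_ij / X_j:
  a_11 = 60/400 = 0.15, a_21 = 40/400 = 0.10, a_31 = 140/400 = 0.35
  a_12 = 57/190 = 0.30, a_22 = 19/190 = 0.10, a_32 = 9.5/190 = 0.05
  a_13 = 126/360 = 0.35, a_23 = 0/360 = 0.00, a_33 = 18/360 = 0.05
I − A =
  [   0.85    -0.30    -0.35]
  [  -0.10     0.90     0.00]
  [  -0.35    -0.05     0.95]
Cofactors of I−A, C_ij = (−1)^(i+j)·(minor ij) (rows/columns in the sector order above):
  C_11 = (0.90)(0.95) − (0.00)(-0.05) = 0.8550
  C_12 = −[(-0.10)(0.95) − (0.00)(-0.35)] = 0.0950
  C_13 = (-0.10)(-0.05) − (0.90)(-0.35) = 0.3200
  C_21 = −[(-0.30)(0.95) − (-0.35)(-0.05)] = 0.3025
  C_22 = (0.85)(0.95) − (-0.35)(-0.35) = 0.6850
  C_23 = −[(0.85)(-0.05) − (-0.30)(-0.35)] = 0.1475
  C_31 = (-0.30)(0.00) − (-0.35)(0.90) = 0.3150
  C_32 = −[(0.85)(0.00) − (-0.35)(-0.10)] = 0.0350
  C_33 = (0.85)(0.90) − (-0.30)(-0.10) = 0.7350
det(I−A) = Σ_j (I−A)_1j·C_1j = (0.85)(0.8550) + (-0.30)(0.0950) + (-0.35)(0.3200) = 0.58625
adj(I−A) = Cᵀ =
  [ 0.8550   0.3025   0.3150]
  [ 0.0950   0.6850   0.0350]
  [ 0.3200   0.1475   0.7350]
(I − A)⁻¹ = adj(I−A) / det(I−A) ≈
  [   1.4584     0.5160     0.5373]
  [   0.1620     1.1684     0.0597]
  [   0.5458     0.2516     1.2537]
x = (I − A)⁻¹ d = adj(I−A)·d / det(I−A), with det(I−A) = 0.58625:
  x_1 = (0.8550·140 + 0.3025·80 + 0.3150·120) / 0.58625 = 181.70 / 0.58625 ≈ 309.94
  x_2 = (0.0950·140 + 0.6850·80 + 0.0350·120) / 0.58625 = 72.30 / 0.58625 ≈ 123.33
  x_3 = (0.3200·140 + 0.1475·80 + 0.7350·120) / 0.58625 = 144.80 / 0.58625 ≈ 246.99

x_1 = 309.94, x_2 = 123.33, x_3 = 246.99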